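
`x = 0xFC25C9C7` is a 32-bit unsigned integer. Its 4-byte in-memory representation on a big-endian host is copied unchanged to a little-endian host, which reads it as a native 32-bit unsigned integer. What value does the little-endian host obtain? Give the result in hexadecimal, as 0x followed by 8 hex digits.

Stored big-endian, the bytes at ascending addresses are FC 25 C9 C7.
Read back as little-endian, the first byte is least significant, giving 0xC7C925FC.

0xC7C925FC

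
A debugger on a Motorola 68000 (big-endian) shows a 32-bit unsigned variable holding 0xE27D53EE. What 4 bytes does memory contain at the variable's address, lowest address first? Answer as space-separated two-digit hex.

E2 7D 53 EE

Split into bytes (most-significant first): E2 7D 53 EE.
Big-endian: lowest address holds the most-significant byte.
So the memory order matches the most-significant-first order: E2 7D 53 EE.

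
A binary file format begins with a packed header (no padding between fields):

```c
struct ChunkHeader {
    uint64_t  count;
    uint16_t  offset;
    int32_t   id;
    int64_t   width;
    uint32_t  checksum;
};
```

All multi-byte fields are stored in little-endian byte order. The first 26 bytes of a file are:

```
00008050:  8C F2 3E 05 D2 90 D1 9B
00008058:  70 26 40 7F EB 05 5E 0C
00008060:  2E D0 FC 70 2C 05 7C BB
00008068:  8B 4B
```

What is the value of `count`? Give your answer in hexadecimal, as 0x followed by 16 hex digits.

0x9BD190D2053EF28C

`count` is the first field, at byte offset 0, occupying 8 bytes.
Bytes at offsets 0..7: 8C F2 3E 05 D2 90 D1 9B.
In little-endian order the low byte comes first in memory.
Reassemble most-significant byte first: 9B D1 90 D2 05 3E F2 8C → 0x9BD190D2053EF28C.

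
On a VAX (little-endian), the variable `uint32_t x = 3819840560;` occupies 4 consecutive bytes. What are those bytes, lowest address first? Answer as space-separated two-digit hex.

30 24 AE E3

3819840560 in hexadecimal, padded to 32 bits, is 0xE3AE2430.
Split into bytes (most-significant first): E3 AE 24 30.
Little-endian: lowest address holds the least-significant byte.
So at ascending addresses the bytes are 30 24 AE E3.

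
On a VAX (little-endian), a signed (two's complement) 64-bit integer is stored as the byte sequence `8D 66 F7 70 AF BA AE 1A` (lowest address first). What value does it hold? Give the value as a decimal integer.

Little-endian stores the least-significant byte at the lowest address.
Reassemble most-significant byte first: 1A AE BA AF 70 F7 66 8D → 0x1AAEBAAF70F7668D.
0x1AAEBAAF70F7668D = 1922679353611085453.

1922679353611085453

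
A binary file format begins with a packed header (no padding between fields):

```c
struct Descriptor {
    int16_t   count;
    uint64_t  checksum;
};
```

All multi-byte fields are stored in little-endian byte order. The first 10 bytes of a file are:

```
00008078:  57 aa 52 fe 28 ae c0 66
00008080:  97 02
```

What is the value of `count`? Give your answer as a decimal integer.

-21929

`count` is the first field, at byte offset 0, occupying 2 bytes.
Bytes at offsets 0..1: 57 AA.
Little-endian: lowest address holds the least-significant byte.
Reassemble most-significant byte first: AA 57 → 0xAA57.
Top bit is set, so as a signed 16-bit value this is 0xAA57 − 2^16 = -21929.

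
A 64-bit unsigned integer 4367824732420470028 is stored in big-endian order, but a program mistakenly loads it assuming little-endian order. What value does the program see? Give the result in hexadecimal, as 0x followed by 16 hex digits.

0x0C7516D173A19D3C

4367824732420470028 in 64-bit hexadecimal is 0x3C9DA173D116750C.
Stored big-endian, the bytes at ascending addresses are 3C 9D A1 73 D1 16 75 0C.
Read back as little-endian, the first byte is least significant, giving 0x0C7516D173A19D3C.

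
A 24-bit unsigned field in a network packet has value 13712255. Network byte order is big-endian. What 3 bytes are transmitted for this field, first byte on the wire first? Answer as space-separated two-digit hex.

D1 3B 7F

13712255 in hexadecimal, padded to 24 bits, is 0xD13B7F.
Split into bytes (most-significant first): D1 3B 7F.
Big-endian stores the most-significant byte at the lowest address.
So the memory order matches the most-significant-first order: D1 3B 7F.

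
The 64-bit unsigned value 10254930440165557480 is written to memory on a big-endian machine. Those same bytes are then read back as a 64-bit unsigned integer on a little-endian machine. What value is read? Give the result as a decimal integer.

16754630875413762190

10254930440165557480 in 64-bit hexadecimal is 0x8E50D4E7026884E8.
Stored big-endian, the bytes at ascending addresses are 8E 50 D4 E7 02 68 84 E8.
Read back as little-endian, the first byte is least significant, giving 0xE8846802E7D4508E.
0xE8846802E7D4508E = 16754630875413762190.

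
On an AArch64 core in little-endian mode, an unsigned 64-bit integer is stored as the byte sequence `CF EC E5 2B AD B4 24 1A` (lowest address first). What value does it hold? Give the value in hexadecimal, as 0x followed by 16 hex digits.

In little-endian order the low byte comes first in memory.
Reassemble most-significant byte first: 1A 24 B4 AD 2B E5 EC CF → 0x1A24B4AD2BE5ECCF.

0x1A24B4AD2BE5ECCF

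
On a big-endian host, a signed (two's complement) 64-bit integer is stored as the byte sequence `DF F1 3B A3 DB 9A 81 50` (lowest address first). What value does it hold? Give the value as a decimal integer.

-2309999558914309808

Big-endian stores the most-significant byte at the lowest address.
The bytes are already most-significant first: 0xDFF13BA3DB9A8150.
Top bit is set, so as a signed 64-bit value this is 0xDFF13BA3DB9A8150 − 2^64 = -2309999558914309808.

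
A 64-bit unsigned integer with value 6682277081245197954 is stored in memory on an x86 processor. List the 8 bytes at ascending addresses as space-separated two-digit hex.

6682277081245197954 in hexadecimal, padded to 64 bits, is 0x5CBC3799E65AA682.
Split into bytes (most-significant first): 5C BC 37 99 E6 5A A6 82.
In little-endian order the low byte comes first in memory.
So at ascending addresses the bytes are 82 A6 5A E6 99 37 BC 5C.

82 A6 5A E6 99 37 BC 5C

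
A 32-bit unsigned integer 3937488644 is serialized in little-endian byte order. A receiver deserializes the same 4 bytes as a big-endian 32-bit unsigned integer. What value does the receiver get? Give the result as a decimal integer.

72331754

3937488644 in 32-bit hexadecimal is 0xEAB14F04.
Stored little-endian, the bytes at ascending addresses are 04 4F B1 EA.
Read back as big-endian, the last byte is least significant, giving 0x044FB1EA.
0x044FB1EA = 72331754.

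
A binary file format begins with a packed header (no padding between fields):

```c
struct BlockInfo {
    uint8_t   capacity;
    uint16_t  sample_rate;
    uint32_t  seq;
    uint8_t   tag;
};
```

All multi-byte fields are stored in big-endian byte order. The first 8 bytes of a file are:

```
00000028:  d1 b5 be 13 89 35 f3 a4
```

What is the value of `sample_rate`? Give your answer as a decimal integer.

`sample_rate` follows `capacity` (1 byte), so it starts at byte offset 1 and occupies 2 bytes.
Bytes at offsets 1..2: B5 BE.
In big-endian order the high byte comes first in memory.
The bytes are already most-significant first: 0xB5BE.
0xB5BE = 46526.

46526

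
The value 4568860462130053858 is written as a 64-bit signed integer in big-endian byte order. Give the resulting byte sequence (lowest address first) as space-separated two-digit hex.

3F 67 DA 62 29 96 C2 E2

4568860462130053858 in hexadecimal, padded to 64 bits, is 0x3F67DA622996C2E2.
Split into bytes (most-significant first): 3F 67 DA 62 29 96 C2 E2.
Big-endian: lowest address holds the most-significant byte.
So the memory order matches the most-significant-first order: 3F 67 DA 62 29 96 C2 E2.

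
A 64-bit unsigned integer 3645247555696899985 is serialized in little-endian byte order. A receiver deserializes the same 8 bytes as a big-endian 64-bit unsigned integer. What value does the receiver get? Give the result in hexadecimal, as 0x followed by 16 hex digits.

0x91B7ACAB56859632

3645247555696899985 in 64-bit hexadecimal is 0x32968556ABACB791.
Stored little-endian, the bytes at ascending addresses are 91 B7 AC AB 56 85 96 32.
Read back as big-endian, the last byte is least significant, giving 0x91B7ACAB56859632.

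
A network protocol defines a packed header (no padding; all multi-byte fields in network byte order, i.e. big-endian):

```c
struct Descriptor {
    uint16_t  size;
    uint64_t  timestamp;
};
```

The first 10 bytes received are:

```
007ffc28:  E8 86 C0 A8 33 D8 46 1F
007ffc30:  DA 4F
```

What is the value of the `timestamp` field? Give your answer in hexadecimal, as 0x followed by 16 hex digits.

0xC0A833D8461FDA4F

`timestamp` follows `size` (2 bytes), so it starts at byte offset 2 and occupies 8 bytes.
Bytes at offsets 2..9: C0 A8 33 D8 46 1F DA 4F.
Big-endian: lowest address holds the most-significant byte.
The bytes are already most-significant first: 0xC0A833D8461FDA4F.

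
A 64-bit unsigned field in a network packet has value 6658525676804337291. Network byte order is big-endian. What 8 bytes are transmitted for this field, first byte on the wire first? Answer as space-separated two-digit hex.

6658525676804337291 in hexadecimal, padded to 64 bits, is 0x5C67D5D31DBD6E8B.
Split into bytes (most-significant first): 5C 67 D5 D3 1D BD 6E 8B.
In big-endian order the high byte comes first in memory.
So the memory order matches the most-significant-first order: 5C 67 D5 D3 1D BD 6E 8B.

5C 67 D5 D3 1D BD 6E 8B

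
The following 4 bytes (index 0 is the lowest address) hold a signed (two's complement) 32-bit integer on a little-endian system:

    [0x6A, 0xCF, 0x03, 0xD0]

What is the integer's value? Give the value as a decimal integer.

-805056662

Little-endian: lowest address holds the least-significant byte.
Reassemble most-significant byte first: D0 03 CF 6A → 0xD003CF6A.
Top bit is set, so as a signed 32-bit value this is 0xD003CF6A − 2^32 = -805056662.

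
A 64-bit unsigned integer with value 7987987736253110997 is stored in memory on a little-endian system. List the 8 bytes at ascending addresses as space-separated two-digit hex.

D5 1A 8B 21 86 08 DB 6E

7987987736253110997 in hexadecimal, padded to 64 bits, is 0x6EDB0886218B1AD5.
Split into bytes (most-significant first): 6E DB 08 86 21 8B 1A D5.
In little-endian order the low byte comes first in memory.
So at ascending addresses the bytes are D5 1A 8B 21 86 08 DB 6E.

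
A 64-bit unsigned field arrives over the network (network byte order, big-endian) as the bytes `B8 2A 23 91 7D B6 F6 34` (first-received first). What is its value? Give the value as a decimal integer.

13270458359786960436

In big-endian order the high byte comes first in memory.
The bytes are already most-significant first: 0xB82A23917DB6F634.
0xB82A23917DB6F634 = 13270458359786960436.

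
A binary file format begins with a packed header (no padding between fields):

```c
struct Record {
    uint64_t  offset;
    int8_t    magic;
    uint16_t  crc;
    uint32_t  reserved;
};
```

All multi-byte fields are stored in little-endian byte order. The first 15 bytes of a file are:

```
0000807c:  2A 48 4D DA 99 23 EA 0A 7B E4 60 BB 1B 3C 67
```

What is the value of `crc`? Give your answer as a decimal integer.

`crc` follows `offset` (8 B), `magic` (1 B), so it starts at offset 8 + 1 = 9 and occupies 2 bytes.
Bytes at offsets 9..10: E4 60.
In little-endian order the low byte comes first in memory.
Reassemble most-significant byte first: 60 E4 → 0x60E4.
0x60E4 = 24804.

24804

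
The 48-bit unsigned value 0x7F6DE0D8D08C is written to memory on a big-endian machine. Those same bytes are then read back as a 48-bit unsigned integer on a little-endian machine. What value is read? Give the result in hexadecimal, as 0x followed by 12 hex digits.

Stored big-endian, the bytes at ascending addresses are 7F 6D E0 D8 D0 8C.
Read back as little-endian, the first byte is least significant, giving 0x8CD0D8E06D7F.

0x8CD0D8E06D7F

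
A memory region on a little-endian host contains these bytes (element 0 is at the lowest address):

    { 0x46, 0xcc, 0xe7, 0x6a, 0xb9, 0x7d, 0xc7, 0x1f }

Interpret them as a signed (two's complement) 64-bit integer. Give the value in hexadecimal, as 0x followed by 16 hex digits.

Little-endian: lowest address holds the least-significant byte.
Reassemble most-significant byte first: 1F C7 7D B9 6A E7 CC 46 → 0x1FC77DB96AE7CC46.

0x1FC77DB96AE7CC46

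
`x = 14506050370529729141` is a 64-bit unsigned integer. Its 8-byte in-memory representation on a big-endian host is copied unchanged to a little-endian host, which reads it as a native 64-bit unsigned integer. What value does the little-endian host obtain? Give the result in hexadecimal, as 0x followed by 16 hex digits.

0x751A59A5F4D74FC9

14506050370529729141 in 64-bit hexadecimal is 0xC94FD7F4A5591A75.
Stored big-endian, the bytes at ascending addresses are C9 4F D7 F4 A5 59 1A 75.
Read back as little-endian, the first byte is least significant, giving 0x751A59A5F4D74FC9.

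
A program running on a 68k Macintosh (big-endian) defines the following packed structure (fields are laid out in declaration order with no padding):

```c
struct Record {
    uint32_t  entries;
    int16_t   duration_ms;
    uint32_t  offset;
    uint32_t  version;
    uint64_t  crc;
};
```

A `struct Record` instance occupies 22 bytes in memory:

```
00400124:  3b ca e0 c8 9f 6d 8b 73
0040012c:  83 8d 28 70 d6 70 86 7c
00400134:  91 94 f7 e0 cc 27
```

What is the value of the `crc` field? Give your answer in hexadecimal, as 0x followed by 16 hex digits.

`crc` follows `entries` (4 B), `duration_ms` (2 B), `offset` (4 B), `version` (4 B), so it starts at offset 4 + 2 + 4 + 4 = 14 and occupies 8 bytes.
Bytes at offsets 14..21: 86 7C 91 94 F7 E0 CC 27.
Big-endian: lowest address holds the most-significant byte.
The bytes are already most-significant first: 0x867C9194F7E0CC27.

0x867C9194F7E0CC27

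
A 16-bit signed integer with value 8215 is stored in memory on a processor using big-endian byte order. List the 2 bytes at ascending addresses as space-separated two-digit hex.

8215 in hexadecimal, padded to 16 bits, is 0x2017.
Split into bytes (most-significant first): 20 17.
Big-endian stores the most-significant byte at the lowest address.
So the memory order matches the most-significant-first order: 20 17.

20 17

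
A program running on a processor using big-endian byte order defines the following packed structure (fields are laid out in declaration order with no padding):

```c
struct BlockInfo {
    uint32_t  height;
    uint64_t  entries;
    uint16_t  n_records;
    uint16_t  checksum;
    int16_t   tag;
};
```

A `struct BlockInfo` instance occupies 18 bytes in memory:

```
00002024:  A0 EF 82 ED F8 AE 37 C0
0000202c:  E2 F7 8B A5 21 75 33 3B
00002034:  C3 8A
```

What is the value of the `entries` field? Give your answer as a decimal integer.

`entries` follows `height` (4 bytes), so it starts at byte offset 4 and occupies 8 bytes.
Bytes at offsets 4..11: F8 AE 37 C0 E2 F7 8B A5.
In big-endian order the high byte comes first in memory.
The bytes are already most-significant first: 0xF8AE37C0E2F78BA5.
0xF8AE37C0E2F78BA5 = 17919321268934904741.

17919321268934904741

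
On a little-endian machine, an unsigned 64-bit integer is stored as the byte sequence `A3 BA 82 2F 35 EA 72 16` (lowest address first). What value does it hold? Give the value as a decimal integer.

Little-endian: lowest address holds the least-significant byte.
Reassemble most-significant byte first: 16 72 EA 35 2F 82 BA A3 → 0x1672EA352F82BAA3.
0x1672EA352F82BAA3 = 1617612730330692259.

1617612730330692259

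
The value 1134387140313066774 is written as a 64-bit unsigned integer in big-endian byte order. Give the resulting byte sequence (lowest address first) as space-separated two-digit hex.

0F BE 27 18 08 21 AD 16

1134387140313066774 in hexadecimal, padded to 64 bits, is 0x0FBE27180821AD16.
Split into bytes (most-significant first): 0F BE 27 18 08 21 AD 16.
Big-endian: lowest address holds the most-significant byte.
So the memory order matches the most-significant-first order: 0F BE 27 18 08 21 AD 16.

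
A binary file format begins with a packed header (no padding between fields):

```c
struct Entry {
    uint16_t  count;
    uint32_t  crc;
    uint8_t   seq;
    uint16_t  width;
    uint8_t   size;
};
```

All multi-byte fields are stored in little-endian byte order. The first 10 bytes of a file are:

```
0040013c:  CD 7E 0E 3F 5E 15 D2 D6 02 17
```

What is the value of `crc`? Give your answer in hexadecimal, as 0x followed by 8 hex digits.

`crc` follows `count` (2 bytes), so it starts at byte offset 2 and occupies 4 bytes.
Bytes at offsets 2..5: 0E 3F 5E 15.
In little-endian order the low byte comes first in memory.
Reassemble most-significant byte first: 15 5E 3F 0E → 0x155E3F0E.

0x155E3F0E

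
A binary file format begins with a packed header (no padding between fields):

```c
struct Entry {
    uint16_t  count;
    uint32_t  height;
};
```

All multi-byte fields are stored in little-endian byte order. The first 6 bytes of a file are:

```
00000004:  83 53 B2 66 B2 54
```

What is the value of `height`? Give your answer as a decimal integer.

`height` follows `count` (2 bytes), so it starts at byte offset 2 and occupies 4 bytes.
Bytes at offsets 2..5: B2 66 B2 54.
Little-endian: lowest address holds the least-significant byte.
Reassemble most-significant byte first: 54 B2 66 B2 → 0x54B266B2.
0x54B266B2 = 1420977842.

1420977842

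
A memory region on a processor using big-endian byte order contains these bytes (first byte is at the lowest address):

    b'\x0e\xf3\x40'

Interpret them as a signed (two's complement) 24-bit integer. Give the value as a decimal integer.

979776

In big-endian order the high byte comes first in memory.
The bytes are already most-significant first: 0x0EF340.
0x0EF340 = 979776.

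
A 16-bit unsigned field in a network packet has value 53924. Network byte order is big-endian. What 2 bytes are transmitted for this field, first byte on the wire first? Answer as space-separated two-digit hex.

53924 in hexadecimal, padded to 16 bits, is 0xD2A4.
Split into bytes (most-significant first): D2 A4.
Big-endian: lowest address holds the most-significant byte.
So the memory order matches the most-significant-first order: D2 A4.

D2 A4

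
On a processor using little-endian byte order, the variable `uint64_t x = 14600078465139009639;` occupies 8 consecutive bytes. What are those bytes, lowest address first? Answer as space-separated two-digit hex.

67 E8 70 6F 02 E6 9D CA

14600078465139009639 in hexadecimal, padded to 64 bits, is 0xCA9DE6026F70E867.
Split into bytes (most-significant first): CA 9D E6 02 6F 70 E8 67.
In little-endian order the low byte comes first in memory.
So at ascending addresses the bytes are 67 E8 70 6F 02 E6 9D CA.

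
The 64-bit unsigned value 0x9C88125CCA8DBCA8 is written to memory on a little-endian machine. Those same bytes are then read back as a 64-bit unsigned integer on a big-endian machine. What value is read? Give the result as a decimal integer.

Stored little-endian, the bytes at ascending addresses are A8 BC 8D CA 5C 12 88 9C.
Read back as big-endian, the last byte is least significant, giving 0xA8BC8DCA5C12889C.
0xA8BC8DCA5C12889C = 12158748994261125276.

12158748994261125276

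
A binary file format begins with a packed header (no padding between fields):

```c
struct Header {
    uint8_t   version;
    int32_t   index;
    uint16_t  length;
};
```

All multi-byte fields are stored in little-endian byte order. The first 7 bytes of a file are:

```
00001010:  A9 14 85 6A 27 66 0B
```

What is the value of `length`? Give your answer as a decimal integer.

`length` follows `version` (1 B), `index` (4 B), so it starts at offset 1 + 4 = 5 and occupies 2 bytes.
Bytes at offsets 5..6: 66 0B.
Little-endian: lowest address holds the least-significant byte.
Reassemble most-significant byte first: 0B 66 → 0x0B66.
0x0B66 = 2918.

2918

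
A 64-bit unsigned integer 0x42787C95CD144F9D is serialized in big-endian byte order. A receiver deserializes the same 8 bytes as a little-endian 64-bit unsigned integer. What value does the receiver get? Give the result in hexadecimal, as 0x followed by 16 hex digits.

Stored big-endian, the bytes at ascending addresses are 42 78 7C 95 CD 14 4F 9D.
Read back as little-endian, the first byte is least significant, giving 0x9D4F14CD957C7842.

0x9D4F14CD957C7842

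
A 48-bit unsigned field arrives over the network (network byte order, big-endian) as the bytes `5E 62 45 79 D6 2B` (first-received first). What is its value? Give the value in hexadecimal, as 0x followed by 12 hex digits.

0x5E624579D62B

Big-endian stores the most-significant byte at the lowest address.
The bytes are already most-significant first: 0x5E624579D62B.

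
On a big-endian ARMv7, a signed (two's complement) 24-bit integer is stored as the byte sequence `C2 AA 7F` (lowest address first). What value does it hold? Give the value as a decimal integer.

-4019585

In big-endian order the high byte comes first in memory.
The bytes are already most-significant first: 0xC2AA7F.
Top bit is set, so as a signed 24-bit value this is 0xC2AA7F − 2^24 = -4019585.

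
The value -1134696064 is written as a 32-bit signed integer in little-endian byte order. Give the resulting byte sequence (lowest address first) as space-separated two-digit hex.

Two's complement of -1134696064 in 32 bits: 1134696064 = 0x43A21680; invert → 0xBC5DE97F; add 1 → 0xBC5DE980.
Split into bytes (most-significant first): BC 5D E9 80.
In little-endian order the low byte comes first in memory.
So at ascending addresses the bytes are 80 E9 5D BC.

80 E9 5D BC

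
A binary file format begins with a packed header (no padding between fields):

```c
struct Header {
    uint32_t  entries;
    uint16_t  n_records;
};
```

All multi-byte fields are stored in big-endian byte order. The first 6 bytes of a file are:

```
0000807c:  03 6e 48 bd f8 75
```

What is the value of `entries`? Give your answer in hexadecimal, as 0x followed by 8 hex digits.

0x036E48BD

`entries` is the first field, at byte offset 0, occupying 4 bytes.
Bytes at offsets 0..3: 03 6E 48 BD.
In big-endian order the high byte comes first in memory.
The bytes are already most-significant first: 0x036E48BD.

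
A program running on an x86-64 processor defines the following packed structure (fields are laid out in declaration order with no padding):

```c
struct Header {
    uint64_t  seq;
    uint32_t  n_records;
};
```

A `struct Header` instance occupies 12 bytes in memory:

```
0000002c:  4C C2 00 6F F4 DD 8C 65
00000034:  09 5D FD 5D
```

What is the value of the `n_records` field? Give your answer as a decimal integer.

1576885513

`n_records` follows `seq` (8 bytes), so it starts at byte offset 8 and occupies 4 bytes.
Bytes at offsets 8..11: 09 5D FD 5D.
Little-endian stores the least-significant byte at the lowest address.
Reassemble most-significant byte first: 5D FD 5D 09 → 0x5DFD5D09.
0x5DFD5D09 = 1576885513.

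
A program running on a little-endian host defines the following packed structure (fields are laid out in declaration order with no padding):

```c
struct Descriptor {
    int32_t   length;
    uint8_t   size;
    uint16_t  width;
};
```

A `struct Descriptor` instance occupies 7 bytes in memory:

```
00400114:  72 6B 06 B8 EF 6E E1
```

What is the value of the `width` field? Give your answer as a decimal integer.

57710

`width` follows `length` (4 B), `size` (1 B), so it starts at offset 4 + 1 = 5 and occupies 2 bytes.
Bytes at offsets 5..6: 6E E1.
Little-endian stores the least-significant byte at the lowest address.
Reassemble most-significant byte first: E1 6E → 0xE16E.
0xE16E = 57710.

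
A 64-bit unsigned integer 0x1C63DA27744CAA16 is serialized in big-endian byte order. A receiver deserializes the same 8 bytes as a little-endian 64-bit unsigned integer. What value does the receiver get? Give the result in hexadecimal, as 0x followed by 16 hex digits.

0x16AA4C7427DA631C

Stored big-endian, the bytes at ascending addresses are 1C 63 DA 27 74 4C AA 16.
Read back as little-endian, the first byte is least significant, giving 0x16AA4C7427DA631C.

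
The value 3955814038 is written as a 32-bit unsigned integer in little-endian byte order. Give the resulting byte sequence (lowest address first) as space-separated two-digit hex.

3955814038 in hexadecimal, padded to 32 bits, is 0xEBC8EE96.
Split into bytes (most-significant first): EB C8 EE 96.
Little-endian stores the least-significant byte at the lowest address.
So at ascending addresses the bytes are 96 EE C8 EB.

96 EE C8 EB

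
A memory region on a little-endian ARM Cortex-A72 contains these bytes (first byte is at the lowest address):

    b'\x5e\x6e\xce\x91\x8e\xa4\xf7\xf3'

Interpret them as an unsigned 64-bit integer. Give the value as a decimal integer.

Little-endian stores the least-significant byte at the lowest address.
Reassemble most-significant byte first: F3 F7 A4 8E 91 CE 6E 5E → 0xF3F7A48E91CE6E5E.
0xF3F7A48E91CE6E5E = 17579700602702556766.

17579700602702556766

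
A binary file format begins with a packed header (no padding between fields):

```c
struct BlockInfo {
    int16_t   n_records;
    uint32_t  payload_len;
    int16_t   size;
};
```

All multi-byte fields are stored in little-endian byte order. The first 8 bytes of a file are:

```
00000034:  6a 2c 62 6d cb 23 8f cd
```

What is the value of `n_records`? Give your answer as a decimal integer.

11370

`n_records` is the first field, at byte offset 0, occupying 2 bytes.
Bytes at offsets 0..1: 6A 2C.
Little-endian: lowest address holds the least-significant byte.
Reassemble most-significant byte first: 2C 6A → 0x2C6A.
0x2C6A = 11370.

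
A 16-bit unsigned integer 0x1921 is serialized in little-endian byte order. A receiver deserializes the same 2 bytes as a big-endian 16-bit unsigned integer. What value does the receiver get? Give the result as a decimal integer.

8473

Stored little-endian, the bytes at ascending addresses are 21 19.
Read back as big-endian, the last byte is least significant, giving 0x2119.
0x2119 = 8473.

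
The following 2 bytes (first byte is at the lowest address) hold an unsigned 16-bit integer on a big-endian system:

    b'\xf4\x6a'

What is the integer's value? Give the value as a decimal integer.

62570

Big-endian: lowest address holds the most-significant byte.
The bytes are already most-significant first: 0xF46A.
0xF46A = 62570.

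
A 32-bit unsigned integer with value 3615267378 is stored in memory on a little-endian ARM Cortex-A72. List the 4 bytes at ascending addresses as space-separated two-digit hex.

32 9A 7C D7

3615267378 in hexadecimal, padded to 32 bits, is 0xD77C9A32.
Split into bytes (most-significant first): D7 7C 9A 32.
Little-endian: lowest address holds the least-significant byte.
So at ascending addresses the bytes are 32 9A 7C D7.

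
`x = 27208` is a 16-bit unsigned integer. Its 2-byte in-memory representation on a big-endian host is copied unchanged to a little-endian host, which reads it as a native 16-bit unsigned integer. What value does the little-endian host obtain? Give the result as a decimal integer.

18538

27208 in 16-bit hexadecimal is 0x6A48.
Stored big-endian, the bytes at ascending addresses are 6A 48.
Read back as little-endian, the first byte is least significant, giving 0x486A.
0x486A = 18538.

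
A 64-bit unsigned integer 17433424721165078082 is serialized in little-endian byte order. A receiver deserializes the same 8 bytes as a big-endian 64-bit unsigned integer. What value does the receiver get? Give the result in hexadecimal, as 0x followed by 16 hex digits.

0x42CE8EEB6AF7EFF1

17433424721165078082 in 64-bit hexadecimal is 0xF1EFF76AEB8ECE42.
Stored little-endian, the bytes at ascending addresses are 42 CE 8E EB 6A F7 EF F1.
Read back as big-endian, the last byte is least significant, giving 0x42CE8EEB6AF7EFF1.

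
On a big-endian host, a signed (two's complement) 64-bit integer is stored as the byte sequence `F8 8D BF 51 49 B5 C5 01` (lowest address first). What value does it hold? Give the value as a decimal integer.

Big-endian: lowest address holds the most-significant byte.
The bytes are already most-significant first: 0xF88DBF5149B5C501.
Top bit is set, so as a signed 64-bit value this is 0xF88DBF5149B5C501 − 2^64 = -536562424737315583.

-536562424737315583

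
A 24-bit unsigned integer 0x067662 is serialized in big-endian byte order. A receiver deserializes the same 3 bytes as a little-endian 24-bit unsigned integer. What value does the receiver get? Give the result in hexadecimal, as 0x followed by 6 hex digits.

0x627606

Stored big-endian, the bytes at ascending addresses are 06 76 62.
Read back as little-endian, the first byte is least significant, giving 0x627606.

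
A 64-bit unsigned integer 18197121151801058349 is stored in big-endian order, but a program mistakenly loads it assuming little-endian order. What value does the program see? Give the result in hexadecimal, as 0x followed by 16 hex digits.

18197121151801058349 in 64-bit hexadecimal is 0xFC8929466BD9642D.
Stored big-endian, the bytes at ascending addresses are FC 89 29 46 6B D9 64 2D.
Read back as little-endian, the first byte is least significant, giving 0x2D64D96B462989FC.

0x2D64D96B462989FC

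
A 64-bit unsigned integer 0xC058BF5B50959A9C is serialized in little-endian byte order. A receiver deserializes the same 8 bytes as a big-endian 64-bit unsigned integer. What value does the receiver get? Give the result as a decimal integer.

Stored little-endian, the bytes at ascending addresses are 9C 9A 95 50 5B BF 58 C0.
Read back as big-endian, the last byte is least significant, giving 0x9C9A95505BBF58C0.
0x9C9A95505BBF58C0 = 11284495988699388096.

11284495988699388096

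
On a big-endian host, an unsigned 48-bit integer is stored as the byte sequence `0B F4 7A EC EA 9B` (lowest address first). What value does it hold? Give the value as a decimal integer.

13144662272667

Big-endian stores the most-significant byte at the lowest address.
The bytes are already most-significant first: 0x0BF47AECEA9B.
0x0BF47AECEA9B = 13144662272667.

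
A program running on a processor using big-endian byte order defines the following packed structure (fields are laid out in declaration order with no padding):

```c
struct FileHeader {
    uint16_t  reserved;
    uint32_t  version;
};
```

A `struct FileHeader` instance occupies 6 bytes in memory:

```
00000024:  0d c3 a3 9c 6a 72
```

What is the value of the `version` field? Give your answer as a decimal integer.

2744937074

`version` follows `reserved` (2 bytes), so it starts at byte offset 2 and occupies 4 bytes.
Bytes at offsets 2..5: A3 9C 6A 72.
Big-endian: lowest address holds the most-significant byte.
The bytes are already most-significant first: 0xA39C6A72.
0xA39C6A72 = 2744937074.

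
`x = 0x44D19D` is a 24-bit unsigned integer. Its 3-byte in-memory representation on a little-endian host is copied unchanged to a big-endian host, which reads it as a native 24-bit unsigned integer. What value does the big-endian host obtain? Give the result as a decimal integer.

Stored little-endian, the bytes at ascending addresses are 9D D1 44.
Read back as big-endian, the last byte is least significant, giving 0x9DD144.
0x9DD144 = 10342724.

10342724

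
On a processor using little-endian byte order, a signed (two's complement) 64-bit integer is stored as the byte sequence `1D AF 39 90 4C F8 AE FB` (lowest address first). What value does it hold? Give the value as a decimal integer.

Little-endian: lowest address holds the least-significant byte.
Reassemble most-significant byte first: FB AE F8 4C 90 39 AF 1D → 0xFBAEF84C9039AF1D.
Top bit is set, so as a signed 64-bit value this is 0xFBAEF84C9039AF1D − 2^64 = -311038316521083107.

-311038316521083107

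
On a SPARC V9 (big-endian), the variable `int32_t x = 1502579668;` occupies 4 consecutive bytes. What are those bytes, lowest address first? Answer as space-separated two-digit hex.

59 8F 8B D4

1502579668 in hexadecimal, padded to 32 bits, is 0x598F8BD4.
Split into bytes (most-significant first): 59 8F 8B D4.
In big-endian order the high byte comes first in memory.
So the memory order matches the most-significant-first order: 59 8F 8B D4.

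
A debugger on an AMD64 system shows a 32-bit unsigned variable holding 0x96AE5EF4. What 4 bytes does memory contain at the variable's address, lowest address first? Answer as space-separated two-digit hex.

F4 5E AE 96

Split into bytes (most-significant first): 96 AE 5E F4.
In little-endian order the low byte comes first in memory.
So at ascending addresses the bytes are F4 5E AE 96.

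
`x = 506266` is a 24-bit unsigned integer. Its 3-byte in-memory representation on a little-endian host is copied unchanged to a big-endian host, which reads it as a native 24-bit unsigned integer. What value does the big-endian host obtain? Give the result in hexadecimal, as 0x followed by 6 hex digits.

506266 in 24-bit hexadecimal is 0x07B99A.
Stored little-endian, the bytes at ascending addresses are 9A B9 07.
Read back as big-endian, the last byte is least significant, giving 0x9AB907.

0x9AB907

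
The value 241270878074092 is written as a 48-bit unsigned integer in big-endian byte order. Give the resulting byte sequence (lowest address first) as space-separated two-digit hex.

DB 6F 40 FB 74 EC

241270878074092 in hexadecimal, padded to 48 bits, is 0xDB6F40FB74EC.
Split into bytes (most-significant first): DB 6F 40 FB 74 EC.
In big-endian order the high byte comes first in memory.
So the memory order matches the most-significant-first order: DB 6F 40 FB 74 EC.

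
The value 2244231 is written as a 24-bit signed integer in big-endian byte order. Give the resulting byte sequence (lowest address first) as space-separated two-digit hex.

2244231 in hexadecimal, padded to 24 bits, is 0x223E87.
Split into bytes (most-significant first): 22 3E 87.
Big-endian: lowest address holds the most-significant byte.
So the memory order matches the most-significant-first order: 22 3E 87.

22 3E 87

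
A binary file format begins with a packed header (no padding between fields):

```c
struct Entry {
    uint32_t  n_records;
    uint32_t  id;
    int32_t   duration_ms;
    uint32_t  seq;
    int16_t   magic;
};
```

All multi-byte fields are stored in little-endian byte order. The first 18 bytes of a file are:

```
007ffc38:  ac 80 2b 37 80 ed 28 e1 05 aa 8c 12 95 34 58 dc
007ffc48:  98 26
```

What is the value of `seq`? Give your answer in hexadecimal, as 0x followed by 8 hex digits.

0xDC583495

`seq` follows `n_records` (4 B), `id` (4 B), `duration_ms` (4 B), so it starts at offset 4 + 4 + 4 = 12 and occupies 4 bytes.
Bytes at offsets 12..15: 95 34 58 DC.
Little-endian stores the least-significant byte at the lowest address.
Reassemble most-significant byte first: DC 58 34 95 → 0xDC583495.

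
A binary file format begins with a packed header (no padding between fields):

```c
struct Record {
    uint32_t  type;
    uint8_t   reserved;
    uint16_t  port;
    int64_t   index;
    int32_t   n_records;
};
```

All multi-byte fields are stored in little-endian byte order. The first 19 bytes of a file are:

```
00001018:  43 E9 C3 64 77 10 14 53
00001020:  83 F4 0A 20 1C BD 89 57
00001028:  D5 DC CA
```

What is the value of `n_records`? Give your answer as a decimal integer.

`n_records` follows `type` (4 B), `reserved` (1 B), `port` (2 B), `index` (8 B), so it starts at offset 4 + 1 + 2 + 8 = 15 and occupies 4 bytes.
Bytes at offsets 15..18: 57 D5 DC CA.
Little-endian: lowest address holds the least-significant byte.
Reassemble most-significant byte first: CA DC D5 57 → 0xCADCD557.
Top bit is set, so as a signed 32-bit value this is 0xCADCD557 − 2^32 = -891497129.

-891497129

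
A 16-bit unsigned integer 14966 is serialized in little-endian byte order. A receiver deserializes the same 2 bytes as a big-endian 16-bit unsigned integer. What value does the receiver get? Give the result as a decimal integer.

30266

14966 in 16-bit hexadecimal is 0x3A76.
Stored little-endian, the bytes at ascending addresses are 76 3A.
Read back as big-endian, the last byte is least significant, giving 0x763A.
0x763A = 30266.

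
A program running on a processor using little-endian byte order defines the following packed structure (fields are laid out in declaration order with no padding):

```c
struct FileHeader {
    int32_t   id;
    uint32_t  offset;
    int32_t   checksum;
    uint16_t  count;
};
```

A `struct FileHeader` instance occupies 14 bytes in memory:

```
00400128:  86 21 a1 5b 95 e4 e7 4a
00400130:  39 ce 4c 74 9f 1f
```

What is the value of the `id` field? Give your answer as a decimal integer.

`id` is the first field, at byte offset 0, occupying 4 bytes.
Bytes at offsets 0..3: 86 21 A1 5B.
Little-endian stores the least-significant byte at the lowest address.
Reassemble most-significant byte first: 5B A1 21 86 → 0x5BA12186.
0x5BA12186 = 1537286534.

1537286534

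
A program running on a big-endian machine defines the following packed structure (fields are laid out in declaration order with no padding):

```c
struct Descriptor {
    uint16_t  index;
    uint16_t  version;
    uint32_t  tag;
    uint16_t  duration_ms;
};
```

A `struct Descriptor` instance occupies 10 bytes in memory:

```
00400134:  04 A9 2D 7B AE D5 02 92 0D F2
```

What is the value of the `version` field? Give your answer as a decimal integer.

11643

`version` follows `index` (2 bytes), so it starts at byte offset 2 and occupies 2 bytes.
Bytes at offsets 2..3: 2D 7B.
In big-endian order the high byte comes first in memory.
The bytes are already most-significant first: 0x2D7B.
0x2D7B = 11643.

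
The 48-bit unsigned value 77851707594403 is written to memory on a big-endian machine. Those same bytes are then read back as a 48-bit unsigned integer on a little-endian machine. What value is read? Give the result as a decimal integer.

77851707594403 in 48-bit hexadecimal is 0x46CE436056A3.
Stored big-endian, the bytes at ascending addresses are 46 CE 43 60 56 A3.
Read back as little-endian, the first byte is least significant, giving 0xA3566043CE46.
0xA3566043CE46 = 179591377571398.

179591377571398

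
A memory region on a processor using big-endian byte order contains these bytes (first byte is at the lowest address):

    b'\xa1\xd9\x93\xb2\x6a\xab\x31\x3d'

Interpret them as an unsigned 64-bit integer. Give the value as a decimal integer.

In big-endian order the high byte comes first in memory.
The bytes are already most-significant first: 0xA1D993B26AAB313D.
0xA1D993B26AAB313D = 11662515104555675965.

11662515104555675965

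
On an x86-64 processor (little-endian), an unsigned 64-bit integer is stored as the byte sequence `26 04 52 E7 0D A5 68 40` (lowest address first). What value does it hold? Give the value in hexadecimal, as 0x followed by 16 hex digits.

0x4068A50DE7520426

Little-endian: lowest address holds the least-significant byte.
Reassemble most-significant byte first: 40 68 A5 0D E7 52 04 26 → 0x4068A50DE7520426.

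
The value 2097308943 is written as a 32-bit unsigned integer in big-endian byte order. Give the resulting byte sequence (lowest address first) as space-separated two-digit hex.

2097308943 in hexadecimal, padded to 32 bits, is 0x7D02650F.
Split into bytes (most-significant first): 7D 02 65 0F.
In big-endian order the high byte comes first in memory.
So the memory order matches the most-significant-first order: 7D 02 65 0F.

7D 02 65 0F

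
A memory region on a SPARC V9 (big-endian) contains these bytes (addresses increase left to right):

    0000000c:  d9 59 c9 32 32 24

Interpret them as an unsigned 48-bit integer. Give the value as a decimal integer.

Big-endian: lowest address holds the most-significant byte.
The bytes are already most-significant first: 0xD959C9323224.
0xD959C9323224 = 238979650826788.

238979650826788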